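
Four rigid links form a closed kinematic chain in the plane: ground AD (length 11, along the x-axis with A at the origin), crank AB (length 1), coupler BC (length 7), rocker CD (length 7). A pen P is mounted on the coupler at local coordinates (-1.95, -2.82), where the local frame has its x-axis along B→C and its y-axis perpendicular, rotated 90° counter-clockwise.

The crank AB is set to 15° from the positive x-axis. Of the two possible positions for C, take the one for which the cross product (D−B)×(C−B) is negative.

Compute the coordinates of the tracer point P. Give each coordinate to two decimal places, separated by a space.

A=(0,0), D=(11.00,0)
B = A + 1.00·(cos15°, sin15°) = (0.9659, 0.2588)
|BD| = 10.0374
circle(B,7.00) ∩ circle(D,7.00): a=5.0187, h=4.8798
  candidates: C₊=(6.1088,5.0076) cross=48.981; C₋=(5.8571,-4.7488) cross=-48.981
  mode - wants cross < 0 → take C=(5.8571,-4.7488) (cross=-48.981)
ex = (C−B)/|BC| = (0.6987,-0.7154); ey = (0.7154,0.6987)
P = B + -1.95·ex + -2.82·ey = (-2.4140,-0.3167)

-2.41 -0.32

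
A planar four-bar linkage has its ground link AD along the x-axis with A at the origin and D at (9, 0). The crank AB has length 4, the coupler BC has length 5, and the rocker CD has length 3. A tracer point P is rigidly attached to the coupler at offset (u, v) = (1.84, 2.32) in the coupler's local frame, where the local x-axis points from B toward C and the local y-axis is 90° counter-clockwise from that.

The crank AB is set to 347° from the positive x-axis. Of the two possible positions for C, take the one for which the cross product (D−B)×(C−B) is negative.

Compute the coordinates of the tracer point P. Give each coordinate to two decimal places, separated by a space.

A=(0,0), D=(9.00,0)
B = A + 4.00·(cos347°, sin347°) = (3.8975, -0.8998)
|BD| = 5.1813
circle(B,5.00) ∩ circle(D,3.00): a=4.1347, h=2.8115
  candidates: C₊=(7.4810,2.5870) cross=14.567; C₋=(8.4576,-2.9506) cross=-14.567
  mode - wants cross < 0 → take C=(8.4576,-2.9506) (cross=-14.567)
ex = (C−B)/|BC| = (0.9120,-0.4102); ey = (0.4102,0.9120)
P = B + 1.84·ex + 2.32·ey = (6.5271,0.4614)

6.53 0.46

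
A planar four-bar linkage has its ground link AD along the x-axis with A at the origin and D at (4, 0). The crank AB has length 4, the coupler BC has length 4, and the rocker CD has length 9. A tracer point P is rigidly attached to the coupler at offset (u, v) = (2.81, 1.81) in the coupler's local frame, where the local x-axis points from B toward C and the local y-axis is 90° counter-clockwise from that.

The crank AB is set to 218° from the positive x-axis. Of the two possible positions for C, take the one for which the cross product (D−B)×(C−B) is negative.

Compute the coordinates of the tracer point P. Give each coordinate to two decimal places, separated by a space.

A=(0,0), D=(4.00,0)
B = A + 4.00·(cos218°, sin218°) = (-3.1520, -2.4626)
|BD| = 7.5641
circle(B,4.00) ∩ circle(D,9.00): a=-0.5145, h=3.9668
  candidates: C₊=(-4.9300,1.1205) cross=30.005; C₋=(-2.3471,-6.3808) cross=-30.005
  mode - wants cross < 0 → take C=(-2.3471,-6.3808) (cross=-30.005)
ex = (C−B)/|BC| = (0.2012,-0.9795); ey = (0.9795,0.2012)
P = B + 2.81·ex + 1.81·ey = (-0.8136,-4.8509)

-0.81 -4.85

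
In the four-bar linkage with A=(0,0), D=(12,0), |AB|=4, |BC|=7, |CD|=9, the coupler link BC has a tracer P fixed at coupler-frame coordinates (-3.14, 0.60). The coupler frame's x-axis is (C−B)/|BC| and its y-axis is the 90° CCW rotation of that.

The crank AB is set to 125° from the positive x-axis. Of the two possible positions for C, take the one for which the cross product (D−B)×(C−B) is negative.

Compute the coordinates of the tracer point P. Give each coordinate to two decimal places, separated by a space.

A=(0,0), D=(12.00,0)
B = A + 4.00·(cos125°, sin125°) = (-2.2943, 3.2766)
|BD| = 14.6650
circle(B,7.00) ∩ circle(D,9.00): a=6.2415, h=3.1692
  candidates: C₊=(4.4975,4.9712) cross=46.476; C₋=(3.0813,-1.2070) cross=-46.476
  mode - wants cross < 0 → take C=(3.0813,-1.2070) (cross=-46.476)
ex = (C−B)/|BC| = (0.7679,-0.6405); ey = (0.6405,0.7679)
P = B + -3.14·ex + 0.60·ey = (-4.3213,5.7486)

-4.32 5.75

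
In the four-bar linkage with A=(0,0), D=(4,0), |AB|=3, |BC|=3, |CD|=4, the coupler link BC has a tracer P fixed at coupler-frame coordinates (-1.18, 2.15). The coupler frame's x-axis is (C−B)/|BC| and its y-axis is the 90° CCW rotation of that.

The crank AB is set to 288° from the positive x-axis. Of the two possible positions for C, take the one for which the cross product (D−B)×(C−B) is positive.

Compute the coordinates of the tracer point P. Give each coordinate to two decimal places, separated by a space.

-0.75 -4.64

A=(0,0), D=(4.00,0)
B = A + 3.00·(cos288°, sin288°) = (0.9271, -2.8532)
|BD| = 4.1933
circle(B,3.00) ∩ circle(D,4.00): a=1.2620, h=2.7217
  candidates: C₊=(0.0000,0.0000) cross=11.413; C₋=(3.7037,-3.9890) cross=-11.413
  mode + wants cross > 0 → take C=(0.0000,0.0000) (cross=11.413)
ex = (C−B)/|BC| = (-0.3090,0.9511); ey = (-0.9511,-0.3090)
P = B + -1.18·ex + 2.15·ey = (-0.7531,-4.6398)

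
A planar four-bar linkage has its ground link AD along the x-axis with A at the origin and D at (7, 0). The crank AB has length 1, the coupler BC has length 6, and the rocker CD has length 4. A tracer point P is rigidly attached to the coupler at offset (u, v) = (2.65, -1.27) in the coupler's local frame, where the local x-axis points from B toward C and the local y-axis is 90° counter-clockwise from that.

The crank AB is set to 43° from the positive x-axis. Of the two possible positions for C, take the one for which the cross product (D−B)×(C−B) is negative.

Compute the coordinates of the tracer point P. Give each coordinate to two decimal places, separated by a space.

A=(0,0), D=(7.00,0)
B = A + 1.00·(cos43°, sin43°) = (0.7314, 0.6820)
|BD| = 6.3056
circle(B,6.00) ∩ circle(D,4.00): a=4.7387, h=3.6803
  candidates: C₊=(5.8403,3.8282) cross=23.207; C₋=(5.0442,-3.4893) cross=-23.207
  mode - wants cross < 0 → take C=(5.0442,-3.4893) (cross=-23.207)
ex = (C−B)/|BC| = (0.7188,-0.6952); ey = (0.6952,0.7188)
P = B + 2.65·ex + -1.27·ey = (1.7533,-2.0732)

1.75 -2.07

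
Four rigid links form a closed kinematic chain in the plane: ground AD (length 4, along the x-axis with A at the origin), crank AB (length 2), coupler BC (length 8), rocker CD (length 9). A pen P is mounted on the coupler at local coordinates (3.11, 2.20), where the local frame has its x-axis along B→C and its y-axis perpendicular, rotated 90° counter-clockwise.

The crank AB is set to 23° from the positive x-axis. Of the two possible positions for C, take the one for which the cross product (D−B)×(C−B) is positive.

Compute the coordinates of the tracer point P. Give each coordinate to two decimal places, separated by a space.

A=(0,0), D=(4.00,0)
B = A + 2.00·(cos23°, sin23°) = (1.8410, 0.7815)
|BD| = 2.2961
circle(B,8.00) ∩ circle(D,9.00): a=-2.5539, h=7.5814
  candidates: C₊=(2.0198,8.7795) cross=17.407; C₋=(-3.1408,-5.4781) cross=-17.407
  mode + wants cross > 0 → take C=(2.0198,8.7795) (cross=17.407)
ex = (C−B)/|BC| = (0.0224,0.9998); ey = (-0.9998,0.0224)
P = B + 3.11·ex + 2.20·ey = (-0.2889,3.9399)

-0.29 3.94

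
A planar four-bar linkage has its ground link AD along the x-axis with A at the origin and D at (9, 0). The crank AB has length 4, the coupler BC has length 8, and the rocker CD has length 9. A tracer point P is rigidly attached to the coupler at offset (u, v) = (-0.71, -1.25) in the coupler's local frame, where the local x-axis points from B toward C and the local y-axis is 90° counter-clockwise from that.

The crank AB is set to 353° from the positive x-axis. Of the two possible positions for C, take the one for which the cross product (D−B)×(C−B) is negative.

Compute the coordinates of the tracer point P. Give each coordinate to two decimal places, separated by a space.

2.60 -0.04

A=(0,0), D=(9.00,0)
B = A + 4.00·(cos353°, sin353°) = (3.9702, -0.4875)
|BD| = 5.0534
circle(B,8.00) ∩ circle(D,9.00): a=0.8446, h=7.9553
  candidates: C₊=(4.0435,7.5122) cross=40.201; C₋=(5.5783,-8.3242) cross=-40.201
  mode - wants cross < 0 → take C=(5.5783,-8.3242) (cross=-40.201)
ex = (C−B)/|BC| = (0.2010,-0.9796); ey = (0.9796,0.2010)
P = B + -0.71·ex + -1.25·ey = (2.6030,-0.0432)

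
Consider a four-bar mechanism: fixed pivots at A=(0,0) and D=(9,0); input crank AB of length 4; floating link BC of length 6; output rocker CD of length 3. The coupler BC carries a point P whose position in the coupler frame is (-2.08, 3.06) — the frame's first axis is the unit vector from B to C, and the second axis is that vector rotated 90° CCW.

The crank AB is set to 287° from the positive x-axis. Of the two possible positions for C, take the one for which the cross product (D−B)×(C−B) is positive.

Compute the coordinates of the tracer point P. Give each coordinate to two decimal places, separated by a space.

A=(0,0), D=(9.00,0)
B = A + 4.00·(cos287°, sin287°) = (1.1695, -3.8252)
|BD| = 8.7149
circle(B,6.00) ∩ circle(D,3.00): a=5.9065, h=1.0550
  candidates: C₊=(6.0135,-0.2847) cross=9.194; C₋=(6.9397,-2.1806) cross=-9.194
  mode + wants cross > 0 → take C=(6.0135,-0.2847) (cross=9.194)
ex = (C−B)/|BC| = (0.8073,0.5901); ey = (-0.5901,0.8073)
P = B + -2.08·ex + 3.06·ey = (-2.3154,-2.5821)

-2.32 -2.58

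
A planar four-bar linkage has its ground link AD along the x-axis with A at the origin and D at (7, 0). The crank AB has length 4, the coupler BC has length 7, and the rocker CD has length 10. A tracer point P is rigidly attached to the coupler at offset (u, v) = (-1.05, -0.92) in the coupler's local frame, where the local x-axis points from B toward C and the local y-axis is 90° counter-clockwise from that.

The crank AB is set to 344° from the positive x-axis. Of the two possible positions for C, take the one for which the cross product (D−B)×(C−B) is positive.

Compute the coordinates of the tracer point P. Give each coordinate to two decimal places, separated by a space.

A=(0,0), D=(7.00,0)
B = A + 4.00·(cos344°, sin344°) = (3.8450, -1.1025)
|BD| = 3.3421
circle(B,7.00) ∩ circle(D,10.00): a=-5.9590, h=3.6729
  candidates: C₊=(-2.9920,0.3989) cross=12.275; C₋=(-0.5686,-6.5357) cross=-12.275
  mode + wants cross > 0 → take C=(-2.9920,0.3989) (cross=12.275)
ex = (C−B)/|BC| = (-0.9767,0.2145); ey = (-0.2145,-0.9767)
P = B + -1.05·ex + -0.92·ey = (5.0679,-0.4292)

5.07 -0.43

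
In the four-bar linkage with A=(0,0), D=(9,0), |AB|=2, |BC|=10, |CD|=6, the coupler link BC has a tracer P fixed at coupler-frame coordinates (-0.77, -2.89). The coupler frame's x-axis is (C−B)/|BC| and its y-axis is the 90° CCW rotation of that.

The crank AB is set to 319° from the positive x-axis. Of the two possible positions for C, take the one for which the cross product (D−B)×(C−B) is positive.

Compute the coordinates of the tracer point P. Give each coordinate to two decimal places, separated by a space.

3.08 -3.85

A=(0,0), D=(9.00,0)
B = A + 2.00·(cos319°, sin319°) = (1.5094, -1.3121)
|BD| = 7.6046
circle(B,10.00) ∩ circle(D,6.00): a=8.0103, h=5.9863
  candidates: C₊=(8.3667,5.9665) cross=45.523; C₋=(10.4324,-5.8265) cross=-45.523
  mode + wants cross > 0 → take C=(8.3667,5.9665) (cross=45.523)
ex = (C−B)/|BC| = (0.6857,0.7279); ey = (-0.7279,0.6857)
P = B + -0.77·ex + -2.89·ey = (3.0849,-3.8543)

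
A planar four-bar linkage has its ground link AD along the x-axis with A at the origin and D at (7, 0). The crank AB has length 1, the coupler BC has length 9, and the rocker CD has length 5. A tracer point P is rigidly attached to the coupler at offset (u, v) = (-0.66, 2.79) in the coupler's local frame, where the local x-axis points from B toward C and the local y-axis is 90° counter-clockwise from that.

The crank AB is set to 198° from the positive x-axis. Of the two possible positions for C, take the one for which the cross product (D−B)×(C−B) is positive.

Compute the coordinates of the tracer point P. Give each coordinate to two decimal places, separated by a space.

A=(0,0), D=(7.00,0)
B = A + 1.00·(cos198°, sin198°) = (-0.9511, -0.3090)
|BD| = 7.9571
circle(B,9.00) ∩ circle(D,5.00): a=7.4974, h=4.9788
  candidates: C₊=(6.3473,4.9572) cross=39.617; C₋=(6.7341,-4.9929) cross=-39.617
  mode + wants cross > 0 → take C=(6.3473,4.9572) (cross=39.617)
ex = (C−B)/|BC| = (0.8109,0.5851); ey = (-0.5851,0.8109)
P = B + -0.66·ex + 2.79·ey = (-3.1188,1.5673)

-3.12 1.57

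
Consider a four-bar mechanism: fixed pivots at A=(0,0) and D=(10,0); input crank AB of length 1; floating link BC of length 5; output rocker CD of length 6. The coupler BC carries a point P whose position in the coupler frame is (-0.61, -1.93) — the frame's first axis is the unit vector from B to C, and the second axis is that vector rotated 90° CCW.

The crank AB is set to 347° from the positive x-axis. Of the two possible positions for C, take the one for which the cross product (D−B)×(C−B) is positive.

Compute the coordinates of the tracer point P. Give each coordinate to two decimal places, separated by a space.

A=(0,0), D=(10.00,0)
B = A + 1.00·(cos347°, sin347°) = (0.9744, -0.2250)
|BD| = 9.0284
circle(B,5.00) ∩ circle(D,6.00): a=3.9050, h=3.1226
  candidates: C₊=(4.8004,2.9940) cross=28.192; C₋=(4.9560,-3.2493) cross=-28.192
  mode + wants cross > 0 → take C=(4.8004,2.9940) (cross=28.192)
ex = (C−B)/|BC| = (0.7652,0.6438); ey = (-0.6438,0.7652)
P = B + -0.61·ex + -1.93·ey = (1.7501,-2.0945)

1.75 -2.09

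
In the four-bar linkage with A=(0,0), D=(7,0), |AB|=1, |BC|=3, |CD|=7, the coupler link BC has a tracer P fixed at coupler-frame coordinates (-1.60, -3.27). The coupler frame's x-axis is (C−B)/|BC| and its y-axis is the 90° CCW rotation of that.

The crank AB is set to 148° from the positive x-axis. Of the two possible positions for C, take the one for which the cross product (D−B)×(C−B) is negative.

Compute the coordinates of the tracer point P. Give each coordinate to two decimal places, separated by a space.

-4.49 0.68

A=(0,0), D=(7.00,0)
B = A + 1.00·(cos148°, sin148°) = (-0.8480, 0.5299)
|BD| = 7.8659
circle(B,3.00) ∩ circle(D,7.00): a=1.3903, h=2.6584
  candidates: C₊=(0.7182,3.0886) cross=20.911; C₋=(0.3600,-2.2161) cross=-20.911
  mode - wants cross < 0 → take C=(0.3600,-2.2161) (cross=-20.911)
ex = (C−B)/|BC| = (0.4027,-0.9153); ey = (0.9153,0.4027)
P = B + -1.60·ex + -3.27·ey = (-4.4855,0.6776)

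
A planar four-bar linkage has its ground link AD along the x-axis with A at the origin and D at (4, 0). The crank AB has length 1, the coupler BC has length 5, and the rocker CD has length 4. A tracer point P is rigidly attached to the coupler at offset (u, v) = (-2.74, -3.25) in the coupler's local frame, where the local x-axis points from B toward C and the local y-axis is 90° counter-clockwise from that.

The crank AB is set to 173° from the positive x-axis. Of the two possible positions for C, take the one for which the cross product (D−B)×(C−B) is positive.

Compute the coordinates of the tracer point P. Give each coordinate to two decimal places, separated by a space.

A=(0,0), D=(4.00,0)
B = A + 1.00·(cos173°, sin173°) = (-0.9925, 0.1219)
|BD| = 4.9940
circle(B,5.00) ∩ circle(D,4.00): a=3.3981, h=3.6678
  candidates: C₊=(2.4940,3.7057) cross=18.317; C₋=(2.3150,-3.6278) cross=-18.317
  mode + wants cross > 0 → take C=(2.4940,3.7057) (cross=18.317)
ex = (C−B)/|BC| = (0.6973,0.7168); ey = (-0.7168,0.6973)
P = B + -2.74·ex + -3.25·ey = (-0.5737,-4.1083)

-0.57 -4.11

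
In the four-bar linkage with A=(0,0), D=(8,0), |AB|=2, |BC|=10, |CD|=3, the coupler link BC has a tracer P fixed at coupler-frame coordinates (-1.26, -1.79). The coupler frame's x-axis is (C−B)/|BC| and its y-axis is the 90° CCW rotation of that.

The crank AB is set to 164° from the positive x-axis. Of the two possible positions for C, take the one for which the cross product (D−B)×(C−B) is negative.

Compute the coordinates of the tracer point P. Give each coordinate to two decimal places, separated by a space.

A=(0,0), D=(8.00,0)
B = A + 2.00·(cos164°, sin164°) = (-1.9225, 0.5513)
|BD| = 9.9378
circle(B,10.00) ∩ circle(D,3.00): a=9.5474, h=2.9745
  candidates: C₊=(7.7752,2.9916) cross=29.560; C₋=(7.4452,-2.9482) cross=-29.560
  mode - wants cross < 0 → take C=(7.4452,-2.9482) (cross=-29.560)
ex = (C−B)/|BC| = (0.9368,-0.3500); ey = (0.3500,0.9368)
P = B + -1.26·ex + -1.79·ey = (-3.7293,-0.6846)

-3.73 -0.68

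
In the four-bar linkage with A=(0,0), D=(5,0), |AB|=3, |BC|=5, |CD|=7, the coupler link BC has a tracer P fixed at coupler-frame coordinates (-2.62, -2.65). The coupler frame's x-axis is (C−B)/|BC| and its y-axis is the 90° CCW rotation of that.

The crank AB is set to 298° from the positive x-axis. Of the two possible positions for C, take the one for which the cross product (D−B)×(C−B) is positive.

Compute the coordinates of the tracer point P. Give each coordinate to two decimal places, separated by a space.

5.13 -2.84

A=(0,0), D=(5.00,0)
B = A + 3.00·(cos298°, sin298°) = (1.4084, -2.6488)
|BD| = 4.4627
circle(B,5.00) ∩ circle(D,7.00): a=-0.4576, h=4.9790
  candidates: C₊=(-1.9151,1.0867) cross=22.220; C₋=(3.9954,-6.9275) cross=-22.220
  mode + wants cross > 0 → take C=(-1.9151,1.0867) (cross=22.220)
ex = (C−B)/|BC| = (-0.6647,0.7471); ey = (-0.7471,-0.6647)
P = B + -2.62·ex + -2.65·ey = (5.1298,-2.8448)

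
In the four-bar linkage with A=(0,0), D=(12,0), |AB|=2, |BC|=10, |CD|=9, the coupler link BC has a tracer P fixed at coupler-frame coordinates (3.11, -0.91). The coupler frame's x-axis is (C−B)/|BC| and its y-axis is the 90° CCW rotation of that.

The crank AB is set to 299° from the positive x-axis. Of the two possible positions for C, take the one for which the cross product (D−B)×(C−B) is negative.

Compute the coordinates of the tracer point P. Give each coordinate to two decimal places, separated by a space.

A=(0,0), D=(12.00,0)
B = A + 2.00·(cos299°, sin299°) = (0.9696, -1.7492)
|BD| = 11.1682
circle(B,10.00) ∩ circle(D,9.00): a=6.4347, h=7.6547
  candidates: C₊=(6.1260,6.8188) cross=85.489; C₋=(8.5239,-8.3016) cross=-85.489
  mode - wants cross < 0 → take C=(8.5239,-8.3016) (cross=-85.489)
ex = (C−B)/|BC| = (0.7554,-0.6552); ey = (0.6552,0.7554)
P = B + 3.11·ex + -0.91·ey = (2.7227,-4.4745)

2.72 -4.47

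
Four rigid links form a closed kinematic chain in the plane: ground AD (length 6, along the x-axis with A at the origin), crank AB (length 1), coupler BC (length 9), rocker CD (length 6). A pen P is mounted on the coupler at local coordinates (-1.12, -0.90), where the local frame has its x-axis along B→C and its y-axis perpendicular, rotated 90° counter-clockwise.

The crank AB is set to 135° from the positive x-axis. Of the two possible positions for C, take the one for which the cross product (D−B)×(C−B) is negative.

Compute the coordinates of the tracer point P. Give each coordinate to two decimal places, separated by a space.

-2.13 0.93

A=(0,0), D=(6.00,0)
B = A + 1.00·(cos135°, sin135°) = (-0.7071, 0.7071)
|BD| = 6.7443
circle(B,9.00) ∩ circle(D,6.00): a=6.7083, h=5.9999
  candidates: C₊=(6.5933,5.9706) cross=40.465; C₋=(5.3352,-5.9631) cross=-40.465
  mode - wants cross < 0 → take C=(5.3352,-5.9631) (cross=-40.465)
ex = (C−B)/|BC| = (0.6714,-0.7411); ey = (0.7411,0.6714)
P = B + -1.12·ex + -0.90·ey = (-2.1260,0.9329)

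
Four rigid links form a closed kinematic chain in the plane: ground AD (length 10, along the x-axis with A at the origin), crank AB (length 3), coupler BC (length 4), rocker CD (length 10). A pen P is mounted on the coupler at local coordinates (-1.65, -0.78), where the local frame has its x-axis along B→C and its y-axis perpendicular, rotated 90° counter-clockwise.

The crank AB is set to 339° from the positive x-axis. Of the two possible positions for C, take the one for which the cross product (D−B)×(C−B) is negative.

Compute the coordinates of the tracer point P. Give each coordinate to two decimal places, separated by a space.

2.75 0.75

A=(0,0), D=(10.00,0)
B = A + 3.00·(cos339°, sin339°) = (2.8007, -1.0751)
|BD| = 7.2791
circle(B,4.00) ∩ circle(D,10.00): a=-2.1304, h=3.3855
  candidates: C₊=(0.1937,1.9586) cross=24.643; C₋=(1.1937,-4.7381) cross=-24.643
  mode - wants cross < 0 → take C=(1.1937,-4.7381) (cross=-24.643)
ex = (C−B)/|BC| = (-0.4018,-0.9157); ey = (0.9157,-0.4018)
P = B + -1.65·ex + -0.78·ey = (2.7494,0.7492)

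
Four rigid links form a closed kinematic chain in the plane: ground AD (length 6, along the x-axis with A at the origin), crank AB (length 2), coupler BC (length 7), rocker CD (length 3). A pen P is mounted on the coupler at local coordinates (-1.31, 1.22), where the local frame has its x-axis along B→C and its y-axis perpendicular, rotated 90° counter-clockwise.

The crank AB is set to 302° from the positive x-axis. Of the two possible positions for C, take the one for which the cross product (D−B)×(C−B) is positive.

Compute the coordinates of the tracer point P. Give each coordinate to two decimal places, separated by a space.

A=(0,0), D=(6.00,0)
B = A + 2.00·(cos302°, sin302°) = (1.0598, -1.6961)
|BD| = 5.2232
circle(B,7.00) ∩ circle(D,3.00): a=6.4407, h=2.7419
  candidates: C₊=(6.2611,2.9886) cross=14.321; C₋=(8.0418,-2.1979) cross=-14.321
  mode + wants cross > 0 → take C=(6.2611,2.9886) (cross=14.321)
ex = (C−B)/|BC| = (0.7430,0.6692); ey = (-0.6692,0.7430)
P = B + -1.31·ex + 1.22·ey = (-0.7300,-1.6663)

-0.73 -1.67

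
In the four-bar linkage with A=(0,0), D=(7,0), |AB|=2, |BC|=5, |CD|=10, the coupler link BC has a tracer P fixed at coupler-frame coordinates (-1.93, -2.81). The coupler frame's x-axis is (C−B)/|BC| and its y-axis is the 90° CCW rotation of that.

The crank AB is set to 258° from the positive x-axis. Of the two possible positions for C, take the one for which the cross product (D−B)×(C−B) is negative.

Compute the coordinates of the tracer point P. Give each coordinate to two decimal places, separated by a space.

-3.31 -0.16

A=(0,0), D=(7.00,0)
B = A + 2.00·(cos258°, sin258°) = (-0.4158, -1.9563)
|BD| = 7.6695
circle(B,5.00) ∩ circle(D,10.00): a=-1.0547, h=4.8875
  candidates: C₊=(-2.6823,2.5005) cross=37.485; C₋=(-0.1890,-6.9511) cross=-37.485
  mode - wants cross < 0 → take C=(-0.1890,-6.9511) (cross=-37.485)
ex = (C−B)/|BC| = (0.0454,-0.9990); ey = (0.9990,0.0454)
P = B + -1.93·ex + -2.81·ey = (-3.3105,-0.1558)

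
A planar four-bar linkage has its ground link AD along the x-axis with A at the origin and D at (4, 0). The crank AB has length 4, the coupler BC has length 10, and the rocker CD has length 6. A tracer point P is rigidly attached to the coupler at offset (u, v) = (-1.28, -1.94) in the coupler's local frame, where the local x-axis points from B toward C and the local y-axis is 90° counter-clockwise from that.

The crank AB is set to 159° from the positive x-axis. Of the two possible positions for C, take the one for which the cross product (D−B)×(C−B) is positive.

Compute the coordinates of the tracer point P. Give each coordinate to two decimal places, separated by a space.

A=(0,0), D=(4.00,0)
B = A + 4.00·(cos159°, sin159°) = (-3.7343, 1.4335)
|BD| = 7.8660
circle(B,10.00) ∩ circle(D,6.00): a=8.0011, h=5.9985
  candidates: C₊=(5.2260,5.8734) cross=47.184; C₋=(3.0397,-5.9227) cross=-47.184
  mode + wants cross > 0 → take C=(5.2260,5.8734) (cross=47.184)
ex = (C−B)/|BC| = (0.8960,0.4440); ey = (-0.4440,0.8960)
P = B + -1.28·ex + -1.94·ey = (-4.0199,-0.8731)

-4.02 -0.87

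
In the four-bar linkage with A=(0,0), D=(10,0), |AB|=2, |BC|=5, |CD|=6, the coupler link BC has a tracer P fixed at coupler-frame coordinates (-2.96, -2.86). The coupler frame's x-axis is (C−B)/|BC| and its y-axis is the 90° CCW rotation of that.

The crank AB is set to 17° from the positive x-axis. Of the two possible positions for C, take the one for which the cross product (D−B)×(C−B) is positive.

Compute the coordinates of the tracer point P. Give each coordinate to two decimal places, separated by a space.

A=(0,0), D=(10.00,0)
B = A + 2.00·(cos17°, sin17°) = (1.9126, 0.5847)
|BD| = 8.1085
circle(B,5.00) ∩ circle(D,6.00): a=3.3760, h=3.6882
  candidates: C₊=(5.5457,4.0199) cross=29.906; C₋=(5.0138,-3.3373) cross=-29.906
  mode + wants cross > 0 → take C=(5.5457,4.0199) (cross=29.906)
ex = (C−B)/|BC| = (0.7266,0.6870); ey = (-0.6870,0.7266)
P = B + -2.96·ex + -2.86·ey = (1.7267,-3.5270)

1.73 -3.53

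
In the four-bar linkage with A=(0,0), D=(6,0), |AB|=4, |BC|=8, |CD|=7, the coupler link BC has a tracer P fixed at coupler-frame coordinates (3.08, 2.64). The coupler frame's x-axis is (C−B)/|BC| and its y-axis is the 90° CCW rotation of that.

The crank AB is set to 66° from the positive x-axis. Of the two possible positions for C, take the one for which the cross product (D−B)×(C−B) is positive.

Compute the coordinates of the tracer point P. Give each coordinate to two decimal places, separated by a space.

3.70 7.14

A=(0,0), D=(6.00,0)
B = A + 4.00·(cos66°, sin66°) = (1.6269, 3.6542)
|BD| = 5.6988
circle(B,8.00) ∩ circle(D,7.00): a=4.1655, h=6.8300
  candidates: C₊=(9.2029,6.2243) cross=38.923; C₋=(0.4439,-4.2579) cross=-38.923
  mode + wants cross > 0 → take C=(9.2029,6.2243) (cross=38.923)
ex = (C−B)/|BC| = (0.9470,0.3213); ey = (-0.3213,0.9470)
P = B + 3.08·ex + 2.64·ey = (3.6955,7.1437)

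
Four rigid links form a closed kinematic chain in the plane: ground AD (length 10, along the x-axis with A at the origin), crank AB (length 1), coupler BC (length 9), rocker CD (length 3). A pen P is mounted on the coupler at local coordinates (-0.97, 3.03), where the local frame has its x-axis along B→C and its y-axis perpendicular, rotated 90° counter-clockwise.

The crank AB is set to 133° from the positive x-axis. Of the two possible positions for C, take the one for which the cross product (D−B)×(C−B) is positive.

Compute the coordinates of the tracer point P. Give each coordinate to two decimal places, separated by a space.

A=(0,0), D=(10.00,0)
B = A + 1.00·(cos133°, sin133°) = (-0.6820, 0.7314)
|BD| = 10.7070
circle(B,9.00) ∩ circle(D,3.00): a=8.7158, h=2.2439
  candidates: C₊=(8.1667,2.3747) cross=24.025; C₋=(7.8602,-2.1026) cross=-24.025
  mode + wants cross > 0 → take C=(8.1667,2.3747) (cross=24.025)
ex = (C−B)/|BC| = (0.9832,0.1826); ey = (-0.1826,0.9832)
P = B + -0.97·ex + 3.03·ey = (-2.1889,3.5333)

-2.19 3.53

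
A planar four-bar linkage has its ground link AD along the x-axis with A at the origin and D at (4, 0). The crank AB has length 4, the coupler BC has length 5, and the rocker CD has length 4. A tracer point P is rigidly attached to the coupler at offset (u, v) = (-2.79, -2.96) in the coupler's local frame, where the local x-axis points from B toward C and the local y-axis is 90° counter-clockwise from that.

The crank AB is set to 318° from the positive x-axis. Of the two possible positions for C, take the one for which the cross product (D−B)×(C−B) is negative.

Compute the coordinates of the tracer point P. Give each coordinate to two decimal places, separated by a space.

A=(0,0), D=(4.00,0)
B = A + 4.00·(cos318°, sin318°) = (2.9726, -2.6765)
|BD| = 2.8669
circle(B,5.00) ∩ circle(D,4.00): a=3.0031, h=3.9977
  candidates: C₊=(0.3166,1.5597) cross=11.461; C₋=(7.7809,-1.3055) cross=-11.461
  mode - wants cross < 0 → take C=(7.7809,-1.3055) (cross=-11.461)
ex = (C−B)/|BC| = (0.9617,0.2742); ey = (-0.2742,0.9617)
P = B + -2.79·ex + -2.96·ey = (1.1011,-6.2881)

1.10 -6.29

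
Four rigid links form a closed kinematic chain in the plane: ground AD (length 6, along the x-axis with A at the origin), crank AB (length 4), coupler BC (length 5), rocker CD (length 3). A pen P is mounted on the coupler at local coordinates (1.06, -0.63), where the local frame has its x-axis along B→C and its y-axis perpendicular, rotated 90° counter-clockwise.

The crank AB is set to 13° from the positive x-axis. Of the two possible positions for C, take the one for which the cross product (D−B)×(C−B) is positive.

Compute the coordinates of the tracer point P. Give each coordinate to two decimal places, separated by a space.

4.94 0.25

A=(0,0), D=(6.00,0)
B = A + 4.00·(cos13°, sin13°) = (3.8975, 0.8998)
|BD| = 2.2870
circle(B,5.00) ∩ circle(D,3.00): a=4.6416, h=1.8590
  candidates: C₊=(8.8961,0.7827) cross=4.251; C₋=(7.4333,-2.6355) cross=-4.251
  mode + wants cross > 0 → take C=(8.8961,0.7827) (cross=4.251)
ex = (C−B)/|BC| = (0.9997,-0.0234); ey = (0.0234,0.9997)
P = B + 1.06·ex + -0.63·ey = (4.9424,0.2451)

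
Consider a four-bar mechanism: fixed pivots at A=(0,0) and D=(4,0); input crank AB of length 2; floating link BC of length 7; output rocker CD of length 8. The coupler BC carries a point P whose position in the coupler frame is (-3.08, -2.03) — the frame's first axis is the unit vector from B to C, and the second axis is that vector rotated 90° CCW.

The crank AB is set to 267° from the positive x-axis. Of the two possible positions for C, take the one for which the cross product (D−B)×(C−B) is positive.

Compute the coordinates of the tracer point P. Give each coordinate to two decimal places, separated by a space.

A=(0,0), D=(4.00,0)
B = A + 2.00·(cos267°, sin267°) = (-0.1047, -1.9973)
|BD| = 4.5648
circle(B,7.00) ∩ circle(D,8.00): a=0.6394, h=6.9707
  candidates: C₊=(-2.5797,4.5506) cross=31.820; C₋=(3.5202,-7.9856) cross=-31.820
  mode + wants cross > 0 → take C=(-2.5797,4.5506) (cross=31.820)
ex = (C−B)/|BC| = (-0.3536,0.9354); ey = (-0.9354,-0.3536)
P = B + -3.08·ex + -2.03·ey = (2.8832,-4.1606)

2.88 -4.16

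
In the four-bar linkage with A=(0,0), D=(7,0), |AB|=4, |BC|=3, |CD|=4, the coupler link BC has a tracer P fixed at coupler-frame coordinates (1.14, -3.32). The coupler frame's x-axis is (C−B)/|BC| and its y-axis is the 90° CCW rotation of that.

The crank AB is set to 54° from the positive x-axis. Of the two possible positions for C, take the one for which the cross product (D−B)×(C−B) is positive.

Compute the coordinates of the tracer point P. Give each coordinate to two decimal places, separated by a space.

3.92 0.10

A=(0,0), D=(7.00,0)
B = A + 4.00·(cos54°, sin54°) = (2.3511, 3.2361)
|BD| = 5.6643
circle(B,3.00) ∩ circle(D,4.00): a=2.2142, h=2.0242
  candidates: C₊=(5.3249,3.6323) cross=11.465; C₋=(3.0120,0.3098) cross=-11.465
  mode + wants cross > 0 → take C=(5.3249,3.6323) (cross=11.465)
ex = (C−B)/|BC| = (0.9912,0.1321); ey = (-0.1321,0.9912)
P = B + 1.14·ex + -3.32·ey = (3.9197,0.0957)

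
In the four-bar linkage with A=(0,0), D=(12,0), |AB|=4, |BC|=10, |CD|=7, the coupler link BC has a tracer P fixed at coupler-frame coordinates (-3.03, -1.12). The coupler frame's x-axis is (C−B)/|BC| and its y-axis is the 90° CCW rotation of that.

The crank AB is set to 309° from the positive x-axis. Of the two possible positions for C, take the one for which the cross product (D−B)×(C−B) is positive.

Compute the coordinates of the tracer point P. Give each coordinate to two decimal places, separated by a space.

A=(0,0), D=(12.00,0)
B = A + 4.00·(cos309°, sin309°) = (2.5173, -3.1086)
|BD| = 9.9792
circle(B,10.00) ∩ circle(D,7.00): a=7.5449, h=6.5631
  candidates: C₊=(7.6424,5.4782) cross=65.495; C₋=(11.7312,-6.9948) cross=-65.495
  mode + wants cross > 0 → take C=(7.6424,5.4782) (cross=65.495)
ex = (C−B)/|BC| = (0.5125,0.8587); ey = (-0.8587,0.5125)
P = B + -3.03·ex + -1.12·ey = (1.9261,-6.2844)

1.93 -6.28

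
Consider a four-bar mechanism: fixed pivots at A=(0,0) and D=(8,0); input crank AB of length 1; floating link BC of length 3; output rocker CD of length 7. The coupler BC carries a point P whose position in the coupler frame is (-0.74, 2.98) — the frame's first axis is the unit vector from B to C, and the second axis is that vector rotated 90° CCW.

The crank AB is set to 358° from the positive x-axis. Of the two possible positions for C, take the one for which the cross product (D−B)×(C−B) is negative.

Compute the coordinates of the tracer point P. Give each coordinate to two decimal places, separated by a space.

3.74 1.34

A=(0,0), D=(8.00,0)
B = A + 1.00·(cos358°, sin358°) = (0.9994, -0.0349)
|BD| = 7.0007
circle(B,3.00) ∩ circle(D,7.00): a=0.6435, h=2.9302
  candidates: C₊=(1.6283,2.8984) cross=20.513; C₋=(1.6575,-2.9618) cross=-20.513
  mode - wants cross < 0 → take C=(1.6575,-2.9618) (cross=-20.513)
ex = (C−B)/|BC| = (0.2194,-0.9756); ey = (0.9756,0.2194)
P = B + -0.74·ex + 2.98·ey = (3.7445,1.3408)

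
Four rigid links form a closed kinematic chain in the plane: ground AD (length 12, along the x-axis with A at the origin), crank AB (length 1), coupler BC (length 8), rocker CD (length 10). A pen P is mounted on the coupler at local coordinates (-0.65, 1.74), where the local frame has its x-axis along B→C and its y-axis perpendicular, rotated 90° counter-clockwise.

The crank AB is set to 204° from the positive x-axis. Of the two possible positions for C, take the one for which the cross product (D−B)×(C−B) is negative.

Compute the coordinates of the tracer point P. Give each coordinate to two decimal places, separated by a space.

A=(0,0), D=(12.00,0)
B = A + 1.00·(cos204°, sin204°) = (-0.9135, -0.4067)
|BD| = 12.9199
circle(B,8.00) ∩ circle(D,10.00): a=5.0668, h=6.1909
  candidates: C₊=(3.9558,5.9406) cross=79.987; C₋=(4.3456,-6.4351) cross=-79.987
  mode - wants cross < 0 → take C=(4.3456,-6.4351) (cross=-79.987)
ex = (C−B)/|BC| = (0.6574,-0.7535); ey = (0.7535,0.6574)
P = B + -0.65·ex + 1.74·ey = (-0.0297,1.2269)

-0.03 1.23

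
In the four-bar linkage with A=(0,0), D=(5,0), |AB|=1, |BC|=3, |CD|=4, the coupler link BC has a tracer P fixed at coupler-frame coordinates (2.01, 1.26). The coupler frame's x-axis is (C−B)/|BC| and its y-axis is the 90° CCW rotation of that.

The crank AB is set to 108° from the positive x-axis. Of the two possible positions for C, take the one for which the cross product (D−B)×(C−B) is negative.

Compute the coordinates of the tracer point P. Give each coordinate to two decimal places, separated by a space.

A=(0,0), D=(5.00,0)
B = A + 1.00·(cos108°, sin108°) = (-0.3090, 0.9511)
|BD| = 5.3935
circle(B,3.00) ∩ circle(D,4.00): a=2.0478, h=2.1923
  candidates: C₊=(2.0933,2.7479) cross=11.824; C₋=(1.3202,-1.5680) cross=-11.824
  mode - wants cross < 0 → take C=(1.3202,-1.5680) (cross=-11.824)
ex = (C−B)/|BC| = (0.5431,-0.8397); ey = (0.8397,0.5431)
P = B + 2.01·ex + 1.26·ey = (1.8405,-0.0525)

1.84 -0.05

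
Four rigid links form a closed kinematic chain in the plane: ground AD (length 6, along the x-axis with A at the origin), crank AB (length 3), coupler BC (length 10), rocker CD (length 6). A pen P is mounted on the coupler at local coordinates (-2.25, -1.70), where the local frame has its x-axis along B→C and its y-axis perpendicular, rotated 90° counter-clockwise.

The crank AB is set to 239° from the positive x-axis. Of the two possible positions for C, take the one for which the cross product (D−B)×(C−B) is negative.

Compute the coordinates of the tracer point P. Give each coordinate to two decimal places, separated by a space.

-4.21 -3.49

A=(0,0), D=(6.00,0)
B = A + 3.00·(cos239°, sin239°) = (-1.5451, -2.5715)
|BD| = 7.9713
circle(B,10.00) ∩ circle(D,6.00): a=8.0001, h=5.9999
  candidates: C₊=(4.0917,5.6884) cross=47.827; C₋=(7.9628,-5.6699) cross=-47.827
  mode - wants cross < 0 → take C=(7.9628,-5.6699) (cross=-47.827)
ex = (C−B)/|BC| = (0.9508,-0.3098); ey = (0.3098,0.9508)
P = B + -2.25·ex + -1.70·ey = (-4.2111,-3.4907)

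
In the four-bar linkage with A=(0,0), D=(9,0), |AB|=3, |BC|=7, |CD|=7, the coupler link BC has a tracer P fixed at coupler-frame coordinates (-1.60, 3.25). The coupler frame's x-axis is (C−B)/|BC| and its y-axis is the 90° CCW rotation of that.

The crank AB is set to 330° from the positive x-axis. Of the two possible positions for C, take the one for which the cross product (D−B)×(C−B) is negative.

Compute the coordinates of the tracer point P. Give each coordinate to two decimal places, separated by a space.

A=(0,0), D=(9.00,0)
B = A + 3.00·(cos330°, sin330°) = (2.5981, -1.5000)
|BD| = 6.5753
circle(B,7.00) ∩ circle(D,7.00): a=3.2877, h=6.1799
  candidates: C₊=(4.3892,5.2670) cross=40.635; C₋=(7.2088,-6.7670) cross=-40.635
  mode - wants cross < 0 → take C=(7.2088,-6.7670) (cross=-40.635)
ex = (C−B)/|BC| = (0.6587,-0.7524); ey = (0.7524,0.6587)
P = B + -1.60·ex + 3.25·ey = (3.9896,1.8446)

3.99 1.84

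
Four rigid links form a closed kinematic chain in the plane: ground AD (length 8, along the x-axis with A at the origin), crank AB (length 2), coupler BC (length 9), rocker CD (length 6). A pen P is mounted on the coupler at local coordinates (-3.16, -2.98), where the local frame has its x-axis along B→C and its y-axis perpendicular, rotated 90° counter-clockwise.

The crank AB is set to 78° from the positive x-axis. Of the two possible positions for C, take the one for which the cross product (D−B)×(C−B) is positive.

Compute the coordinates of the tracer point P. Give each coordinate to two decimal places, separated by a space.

-1.08 -2.12

A=(0,0), D=(8.00,0)
B = A + 2.00·(cos78°, sin78°) = (0.4158, 1.9563)
|BD| = 7.8324
circle(B,9.00) ∩ circle(D,6.00): a=6.7889, h=5.9086
  candidates: C₊=(8.4653,5.9819) cross=46.278; C₋=(5.5138,-5.4606) cross=-46.278
  mode + wants cross > 0 → take C=(8.4653,5.9819) (cross=46.278)
ex = (C−B)/|BC| = (0.8944,0.4473); ey = (-0.4473,0.8944)
P = B + -3.16·ex + -2.98·ey = (-1.0775,-2.1224)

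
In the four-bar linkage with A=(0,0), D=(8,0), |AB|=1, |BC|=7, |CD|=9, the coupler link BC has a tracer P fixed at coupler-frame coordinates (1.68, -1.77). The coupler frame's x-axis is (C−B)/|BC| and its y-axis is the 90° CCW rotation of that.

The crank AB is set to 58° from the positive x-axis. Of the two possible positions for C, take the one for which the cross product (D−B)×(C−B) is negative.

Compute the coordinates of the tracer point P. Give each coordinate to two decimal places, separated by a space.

-1.02 -1.04

A=(0,0), D=(8.00,0)
B = A + 1.00·(cos58°, sin58°) = (0.5299, 0.8480)
|BD| = 7.5181
circle(B,7.00) ∩ circle(D,9.00): a=1.6308, h=6.8074
  candidates: C₊=(2.9182,7.4280) cross=51.178; C₋=(1.3825,-6.0998) cross=-51.178
  mode - wants cross < 0 → take C=(1.3825,-6.0998) (cross=-51.178)
ex = (C−B)/|BC| = (0.1218,-0.9926); ey = (0.9926,0.1218)
P = B + 1.68·ex + -1.77·ey = (-1.0223,-1.0350)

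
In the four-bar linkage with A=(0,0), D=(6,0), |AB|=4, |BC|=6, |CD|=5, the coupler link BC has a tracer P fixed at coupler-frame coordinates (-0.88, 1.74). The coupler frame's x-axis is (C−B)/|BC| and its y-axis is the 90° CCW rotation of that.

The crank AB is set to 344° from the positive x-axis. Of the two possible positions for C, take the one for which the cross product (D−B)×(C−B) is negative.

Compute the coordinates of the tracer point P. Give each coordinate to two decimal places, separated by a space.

A=(0,0), D=(6.00,0)
B = A + 4.00·(cos344°, sin344°) = (3.8450, -1.1025)
|BD| = 2.4206
circle(B,6.00) ∩ circle(D,5.00): a=3.4825, h=4.8860
  candidates: C₊=(4.7198,4.8333) cross=11.827; C₋=(9.1707,-3.8661) cross=-11.827
  mode - wants cross < 0 → take C=(9.1707,-3.8661) (cross=-11.827)
ex = (C−B)/|BC| = (0.8876,-0.4606); ey = (0.4606,0.8876)
P = B + -0.88·ex + 1.74·ey = (3.8654,0.8472)

3.87 0.85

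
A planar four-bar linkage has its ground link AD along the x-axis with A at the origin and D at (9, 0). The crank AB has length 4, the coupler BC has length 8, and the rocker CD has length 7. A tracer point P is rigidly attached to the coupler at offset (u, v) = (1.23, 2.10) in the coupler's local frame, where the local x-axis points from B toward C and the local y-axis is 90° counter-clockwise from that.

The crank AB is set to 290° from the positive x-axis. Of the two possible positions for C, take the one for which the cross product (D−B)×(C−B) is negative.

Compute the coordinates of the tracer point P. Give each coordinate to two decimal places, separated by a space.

A=(0,0), D=(9.00,0)
B = A + 4.00·(cos290°, sin290°) = (1.3681, -3.7588)
|BD| = 8.5073
circle(B,8.00) ∩ circle(D,7.00): a=5.1353, h=6.1343
  candidates: C₊=(3.2646,4.0132) cross=52.186; C₋=(8.6852,-6.9929) cross=-52.186
  mode - wants cross < 0 → take C=(8.6852,-6.9929) (cross=-52.186)
ex = (C−B)/|BC| = (0.9146,-0.4043); ey = (0.4043,0.9146)
P = B + 1.23·ex + 2.10·ey = (3.3421,-2.3353)

3.34 -2.34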